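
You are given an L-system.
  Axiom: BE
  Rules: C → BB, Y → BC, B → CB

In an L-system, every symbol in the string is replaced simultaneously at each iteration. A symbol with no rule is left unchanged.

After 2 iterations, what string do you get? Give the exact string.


Answer: BBCBE

Derivation:
Step 0: BE
Step 1: CBE
Step 2: BBCBE


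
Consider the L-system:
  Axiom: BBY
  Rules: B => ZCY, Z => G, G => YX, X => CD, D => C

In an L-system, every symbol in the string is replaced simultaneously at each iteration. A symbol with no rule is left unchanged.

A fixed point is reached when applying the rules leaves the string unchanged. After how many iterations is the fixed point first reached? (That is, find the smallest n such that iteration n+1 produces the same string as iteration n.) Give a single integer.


Answer: 5

Derivation:
Step 0: BBY
Step 1: ZCYZCYY
Step 2: GCYGCYY
Step 3: YXCYYXCYY
Step 4: YCDCYYCDCYY
Step 5: YCCCYYCCCYY
Step 6: YCCCYYCCCYY  (unchanged — fixed point at step 5)


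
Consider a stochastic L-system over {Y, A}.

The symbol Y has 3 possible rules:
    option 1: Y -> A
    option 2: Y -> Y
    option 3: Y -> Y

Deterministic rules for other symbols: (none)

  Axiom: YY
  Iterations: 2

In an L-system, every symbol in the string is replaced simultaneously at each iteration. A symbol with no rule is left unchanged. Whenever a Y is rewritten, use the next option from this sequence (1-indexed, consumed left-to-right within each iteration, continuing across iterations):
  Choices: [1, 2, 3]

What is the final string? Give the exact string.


Answer: AY

Derivation:
Step 0: YY
Step 1: AY  (used choices [1, 2])
Step 2: AY  (used choices [3])


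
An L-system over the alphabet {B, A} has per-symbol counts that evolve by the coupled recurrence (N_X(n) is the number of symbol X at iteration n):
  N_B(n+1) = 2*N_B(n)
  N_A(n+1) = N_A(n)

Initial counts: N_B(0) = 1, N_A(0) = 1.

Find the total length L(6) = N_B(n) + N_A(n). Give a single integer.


Answer: 65

Derivation:
Step 0: N_B=1, N_A=1, L=2
Step 1: N_B=2, N_A=1, L=3
Step 2: N_B=4, N_A=1, L=5
Step 3: N_B=8, N_A=1, L=9
Step 4: N_B=16, N_A=1, L=17
Step 5: N_B=32, N_A=1, L=33
Step 6: N_B=64, N_A=1, L=65


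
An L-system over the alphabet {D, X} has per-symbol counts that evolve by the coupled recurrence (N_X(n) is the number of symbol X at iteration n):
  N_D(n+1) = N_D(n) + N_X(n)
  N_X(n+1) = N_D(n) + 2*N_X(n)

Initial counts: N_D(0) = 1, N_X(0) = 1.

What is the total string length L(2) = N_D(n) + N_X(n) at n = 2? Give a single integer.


Answer: 13

Derivation:
Step 0: N_D=1, N_X=1, L=2
Step 1: N_D=2, N_X=3, L=5
Step 2: N_D=5, N_X=8, L=13


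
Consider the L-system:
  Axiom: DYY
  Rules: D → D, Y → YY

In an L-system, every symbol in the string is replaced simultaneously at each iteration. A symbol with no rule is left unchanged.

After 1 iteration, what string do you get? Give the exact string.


Answer: DYYYY

Derivation:
Step 0: DYY
Step 1: DYYYY


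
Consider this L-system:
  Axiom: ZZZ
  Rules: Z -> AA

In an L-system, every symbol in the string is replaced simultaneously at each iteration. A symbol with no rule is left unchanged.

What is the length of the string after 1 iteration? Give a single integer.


Answer: 6

Derivation:
Step 0: length = 3
Step 1: length = 6


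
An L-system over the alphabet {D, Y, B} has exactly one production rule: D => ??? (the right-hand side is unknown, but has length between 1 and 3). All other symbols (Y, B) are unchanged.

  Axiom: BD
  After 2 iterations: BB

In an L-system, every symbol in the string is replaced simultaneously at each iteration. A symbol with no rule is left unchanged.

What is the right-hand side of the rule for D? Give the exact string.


Answer: B

Derivation:
Trying D => B:
  Step 0: BD
  Step 1: BB
  Step 2: BB
Matches the given result.


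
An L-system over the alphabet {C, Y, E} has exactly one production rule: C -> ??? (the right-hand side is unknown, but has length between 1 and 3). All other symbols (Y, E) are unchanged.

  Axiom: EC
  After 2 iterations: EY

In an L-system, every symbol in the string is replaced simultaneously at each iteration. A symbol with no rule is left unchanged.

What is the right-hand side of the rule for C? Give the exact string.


Answer: Y

Derivation:
Trying C -> Y:
  Step 0: EC
  Step 1: EY
  Step 2: EY
Matches the given result.


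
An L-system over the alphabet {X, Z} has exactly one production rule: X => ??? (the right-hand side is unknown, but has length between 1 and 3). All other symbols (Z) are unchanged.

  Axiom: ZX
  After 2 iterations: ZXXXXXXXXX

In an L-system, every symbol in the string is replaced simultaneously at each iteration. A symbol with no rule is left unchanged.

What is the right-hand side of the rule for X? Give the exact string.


Answer: XXX

Derivation:
Trying X => XXX:
  Step 0: ZX
  Step 1: ZXXX
  Step 2: ZXXXXXXXXX
Matches the given result.


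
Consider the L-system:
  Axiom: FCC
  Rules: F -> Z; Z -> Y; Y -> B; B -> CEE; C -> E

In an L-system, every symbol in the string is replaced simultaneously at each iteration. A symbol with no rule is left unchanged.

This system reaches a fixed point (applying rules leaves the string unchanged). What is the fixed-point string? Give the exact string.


Step 0: FCC
Step 1: ZEE
Step 2: YEE
Step 3: BEE
Step 4: CEEEE
Step 5: EEEEE
Step 6: EEEEE  (unchanged — fixed point at step 5)

Answer: EEEEE


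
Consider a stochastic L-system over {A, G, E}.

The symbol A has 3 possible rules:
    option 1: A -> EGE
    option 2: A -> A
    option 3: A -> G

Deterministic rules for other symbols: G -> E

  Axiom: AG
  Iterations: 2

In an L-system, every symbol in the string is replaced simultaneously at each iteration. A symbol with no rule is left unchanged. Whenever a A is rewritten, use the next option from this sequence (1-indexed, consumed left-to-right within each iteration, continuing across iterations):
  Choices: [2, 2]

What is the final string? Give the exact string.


Answer: AE

Derivation:
Step 0: AG
Step 1: AE  (used choices [2])
Step 2: AE  (used choices [2])


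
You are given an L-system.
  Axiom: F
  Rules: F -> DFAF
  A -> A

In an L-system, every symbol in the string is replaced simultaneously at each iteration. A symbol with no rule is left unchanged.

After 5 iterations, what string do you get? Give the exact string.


Step 0: F
Step 1: DFAF
Step 2: DDFAFADFAF
Step 3: DDDFAFADFAFADDFAFADFAF
Step 4: DDDDFAFADFAFADDFAFADFAFADDDFAFADFAFADDFAFADFAF
Step 5: DDDDDFAFADFAFADDFAFADFAFADDDFAFADFAFADDFAFADFAFADDDDFAFADFAFADDFAFADFAFADDDFAFADFAFADDFAFADFAF

Answer: DDDDDFAFADFAFADDFAFADFAFADDDFAFADFAFADDFAFADFAFADDDDFAFADFAFADDFAFADFAFADDDFAFADFAFADDFAFADFAF


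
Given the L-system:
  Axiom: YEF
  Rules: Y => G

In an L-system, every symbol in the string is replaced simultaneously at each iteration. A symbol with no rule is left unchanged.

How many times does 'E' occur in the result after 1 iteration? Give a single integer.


Answer: 1

Derivation:
Step 0: YEF  (1 'E')
Step 1: GEF  (1 'E')


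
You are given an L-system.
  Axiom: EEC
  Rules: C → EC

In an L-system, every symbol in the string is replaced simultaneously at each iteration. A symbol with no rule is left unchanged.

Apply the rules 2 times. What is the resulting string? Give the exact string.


Step 0: EEC
Step 1: EEEC
Step 2: EEEEC

Answer: EEEEC


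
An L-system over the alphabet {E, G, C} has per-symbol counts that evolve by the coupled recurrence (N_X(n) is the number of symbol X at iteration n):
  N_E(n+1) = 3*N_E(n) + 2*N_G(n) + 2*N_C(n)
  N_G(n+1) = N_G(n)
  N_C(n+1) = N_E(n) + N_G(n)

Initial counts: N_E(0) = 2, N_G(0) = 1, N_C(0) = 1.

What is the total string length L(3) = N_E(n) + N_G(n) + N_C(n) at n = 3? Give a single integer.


Step 0: N_E=2, N_G=1, N_C=1, L=4
Step 1: N_E=10, N_G=1, N_C=3, L=14
Step 2: N_E=38, N_G=1, N_C=11, L=50
Step 3: N_E=138, N_G=1, N_C=39, L=178

Answer: 178


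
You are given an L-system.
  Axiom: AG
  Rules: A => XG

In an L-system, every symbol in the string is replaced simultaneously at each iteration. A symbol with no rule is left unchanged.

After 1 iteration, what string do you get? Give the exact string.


Answer: XGG

Derivation:
Step 0: AG
Step 1: XGG


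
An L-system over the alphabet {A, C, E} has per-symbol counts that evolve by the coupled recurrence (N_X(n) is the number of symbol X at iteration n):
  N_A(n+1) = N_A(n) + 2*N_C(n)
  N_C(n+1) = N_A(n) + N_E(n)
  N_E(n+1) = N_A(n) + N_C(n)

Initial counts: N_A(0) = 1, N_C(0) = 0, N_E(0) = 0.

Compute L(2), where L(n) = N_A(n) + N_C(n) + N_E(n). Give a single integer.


Answer: 7

Derivation:
Step 0: N_A=1, N_C=0, N_E=0, L=1
Step 1: N_A=1, N_C=1, N_E=1, L=3
Step 2: N_A=3, N_C=2, N_E=2, L=7


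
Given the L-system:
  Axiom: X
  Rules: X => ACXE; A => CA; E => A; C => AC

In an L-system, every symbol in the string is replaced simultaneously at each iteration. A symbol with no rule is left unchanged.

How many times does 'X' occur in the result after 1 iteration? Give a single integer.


Step 0: X  (1 'X')
Step 1: ACXE  (1 'X')

Answer: 1


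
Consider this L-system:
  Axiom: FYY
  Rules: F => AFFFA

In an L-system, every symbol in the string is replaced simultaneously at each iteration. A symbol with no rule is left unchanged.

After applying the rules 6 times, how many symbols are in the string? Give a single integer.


Step 0: length = 3
Step 1: length = 7
Step 2: length = 19
Step 3: length = 55
Step 4: length = 163
Step 5: length = 487
Step 6: length = 1459

Answer: 1459


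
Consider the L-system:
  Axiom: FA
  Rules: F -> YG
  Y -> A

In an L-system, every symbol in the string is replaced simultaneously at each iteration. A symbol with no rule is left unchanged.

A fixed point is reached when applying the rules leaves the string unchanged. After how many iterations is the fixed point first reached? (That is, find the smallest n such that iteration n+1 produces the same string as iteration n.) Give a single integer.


Answer: 2

Derivation:
Step 0: FA
Step 1: YGA
Step 2: AGA
Step 3: AGA  (unchanged — fixed point at step 2)


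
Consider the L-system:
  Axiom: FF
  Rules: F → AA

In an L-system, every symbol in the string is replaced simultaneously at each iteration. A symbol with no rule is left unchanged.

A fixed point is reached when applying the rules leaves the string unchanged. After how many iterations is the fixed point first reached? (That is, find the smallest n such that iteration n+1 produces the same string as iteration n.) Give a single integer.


Answer: 1

Derivation:
Step 0: FF
Step 1: AAAA
Step 2: AAAA  (unchanged — fixed point at step 1)


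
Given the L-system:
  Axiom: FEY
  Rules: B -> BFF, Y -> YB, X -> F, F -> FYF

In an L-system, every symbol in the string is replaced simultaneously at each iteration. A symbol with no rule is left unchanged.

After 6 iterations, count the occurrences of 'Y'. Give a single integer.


Answer: 212

Derivation:
Step 0: FEY  (1 'Y')
Step 1: FYFEYB  (2 'Y')
Step 2: FYFYBFYFEYBBFF  (4 'Y')
Step 3: FYFYBFYFYBBFFFYFYBFYFEYBBFFBFFFYFFYF  (10 'Y')
Step 4: FYFYBFYFYBBFFFYFYBFYFYBBFFBFFFYFFYFFYFYBFYFYBBFFFYFYBFYFEYBBFFBFFFYFFYFBFFFYFFYFFYFYBFYFFYFYBFYF  (28 'Y')
Step 5: FYFYBFYFYBBFFFYFYBFYFYBBFFBFFFYFFYFFYFYBFYFYBBFFFYFYBFYFYBBFFBFFFYFFYFBFFFYFFYFFYFYBFYFFYFYBFYFFYFYBFYFYBBFFFYFYBFYFYBBFFBFFFYFFYFFYFYBFYFYBBFFFYFYBFYFEYBBFFBFFFYFFYFBFFFYFFYFFYFYBFYFFYFYBFYFBFFFYFFYFFYFYBFYFFYFYBFYFFYFYBFYFYBBFFFYFYBFYFFYFYBFYFYBBFFFYFYBFYF  (78 'Y')
Step 6: FYFYBFYFYBBFFFYFYBFYFYBBFFBFFFYFFYFFYFYBFYFYBBFFFYFYBFYFYBBFFBFFFYFFYFBFFFYFFYFFYFYBFYFFYFYBFYFFYFYBFYFYBBFFFYFYBFYFYBBFFBFFFYFFYFFYFYBFYFYBBFFFYFYBFYFYBBFFBFFFYFFYFBFFFYFFYFFYFYBFYFFYFYBFYFBFFFYFFYFFYFYBFYFFYFYBFYFFYFYBFYFYBBFFFYFYBFYFFYFYBFYFYBBFFFYFYBFYFFYFYBFYFYBBFFFYFYBFYFYBBFFBFFFYFFYFFYFYBFYFYBBFFFYFYBFYFYBBFFBFFFYFFYFBFFFYFFYFFYFYBFYFFYFYBFYFFYFYBFYFYBBFFFYFYBFYFYBBFFBFFFYFFYFFYFYBFYFYBBFFFYFYBFYFEYBBFFBFFFYFFYFBFFFYFFYFFYFYBFYFFYFYBFYFBFFFYFFYFFYFYBFYFFYFYBFYFFYFYBFYFYBBFFFYFYBFYFFYFYBFYFYBBFFFYFYBFYFBFFFYFFYFFYFYBFYFFYFYBFYFFYFYBFYFYBBFFFYFYBFYFFYFYBFYFYBBFFFYFYBFYFFYFYBFYFYBBFFFYFYBFYFYBBFFBFFFYFFYFFYFYBFYFYBBFFFYFYBFYFFYFYBFYFYBBFFFYFYBFYFYBBFFBFFFYFFYFFYFYBFYFYBBFFFYFYBFYF  (212 'Y')


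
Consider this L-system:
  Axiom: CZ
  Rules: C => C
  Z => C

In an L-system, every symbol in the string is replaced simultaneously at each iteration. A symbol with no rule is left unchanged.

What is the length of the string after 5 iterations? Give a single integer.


Step 0: length = 2
Step 1: length = 2
Step 2: length = 2
Step 3: length = 2
Step 4: length = 2
Step 5: length = 2

Answer: 2


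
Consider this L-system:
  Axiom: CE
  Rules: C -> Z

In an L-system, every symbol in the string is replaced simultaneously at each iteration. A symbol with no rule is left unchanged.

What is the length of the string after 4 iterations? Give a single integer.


Step 0: length = 2
Step 1: length = 2
Step 2: length = 2
Step 3: length = 2
Step 4: length = 2

Answer: 2


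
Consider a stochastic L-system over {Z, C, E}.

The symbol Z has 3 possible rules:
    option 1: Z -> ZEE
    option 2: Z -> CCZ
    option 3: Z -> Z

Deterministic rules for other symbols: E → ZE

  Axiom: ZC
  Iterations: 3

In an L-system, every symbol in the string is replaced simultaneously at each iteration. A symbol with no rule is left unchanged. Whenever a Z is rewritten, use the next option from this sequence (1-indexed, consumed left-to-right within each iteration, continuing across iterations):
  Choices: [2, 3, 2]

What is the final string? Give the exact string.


Step 0: ZC
Step 1: CCZC  (used choices [2])
Step 2: CCZC  (used choices [3])
Step 3: CCCCZC  (used choices [2])

Answer: CCCCZC


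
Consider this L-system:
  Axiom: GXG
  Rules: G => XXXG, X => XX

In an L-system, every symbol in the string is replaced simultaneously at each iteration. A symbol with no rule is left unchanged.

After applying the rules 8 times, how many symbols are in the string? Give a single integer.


Answer: 1788

Derivation:
Step 0: length = 3
Step 1: length = 10
Step 2: length = 24
Step 3: length = 52
Step 4: length = 108
Step 5: length = 220
Step 6: length = 444
Step 7: length = 892
Step 8: length = 1788


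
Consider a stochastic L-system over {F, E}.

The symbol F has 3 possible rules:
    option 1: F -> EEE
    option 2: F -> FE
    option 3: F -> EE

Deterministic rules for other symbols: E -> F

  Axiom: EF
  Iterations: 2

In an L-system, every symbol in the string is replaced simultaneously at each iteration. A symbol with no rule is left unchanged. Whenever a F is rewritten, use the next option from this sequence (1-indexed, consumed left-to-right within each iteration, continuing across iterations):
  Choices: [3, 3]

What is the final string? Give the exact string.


Answer: EEFF

Derivation:
Step 0: EF
Step 1: FEE  (used choices [3])
Step 2: EEFF  (used choices [3])


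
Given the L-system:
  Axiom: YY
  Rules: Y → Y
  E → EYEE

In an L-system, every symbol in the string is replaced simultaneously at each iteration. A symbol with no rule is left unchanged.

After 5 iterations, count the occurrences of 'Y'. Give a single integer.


Answer: 2

Derivation:
Step 0: YY  (2 'Y')
Step 1: YY  (2 'Y')
Step 2: YY  (2 'Y')
Step 3: YY  (2 'Y')
Step 4: YY  (2 'Y')
Step 5: YY  (2 'Y')


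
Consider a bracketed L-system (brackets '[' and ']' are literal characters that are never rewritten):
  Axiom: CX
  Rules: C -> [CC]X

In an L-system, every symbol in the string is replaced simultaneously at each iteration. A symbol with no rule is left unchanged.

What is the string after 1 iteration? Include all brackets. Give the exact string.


Answer: [CC]XX

Derivation:
Step 0: CX
Step 1: [CC]XX


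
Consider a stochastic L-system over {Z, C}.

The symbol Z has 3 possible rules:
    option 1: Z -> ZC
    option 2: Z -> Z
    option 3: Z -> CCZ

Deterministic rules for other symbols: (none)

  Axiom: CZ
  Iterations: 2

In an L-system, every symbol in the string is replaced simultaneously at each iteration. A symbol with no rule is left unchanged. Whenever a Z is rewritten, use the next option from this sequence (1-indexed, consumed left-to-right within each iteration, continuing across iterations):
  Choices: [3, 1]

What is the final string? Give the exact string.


Step 0: CZ
Step 1: CCCZ  (used choices [3])
Step 2: CCCZC  (used choices [1])

Answer: CCCZC


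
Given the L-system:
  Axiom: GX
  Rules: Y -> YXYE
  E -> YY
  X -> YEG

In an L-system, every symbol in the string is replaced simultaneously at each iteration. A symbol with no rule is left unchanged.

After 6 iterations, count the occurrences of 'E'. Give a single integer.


Answer: 149

Derivation:
Step 0: GX  (0 'E')
Step 1: GYEG  (1 'E')
Step 2: GYXYEYYG  (1 'E')
Step 3: GYXYEYEGYXYEYYYXYEYXYEG  (5 'E')
Step 4: GYXYEYEGYXYEYYYXYEYYGYXYEYEGYXYEYYYXYEYXYEYXYEYEGYXYEYYYXYEYEGYXYEYYG  (15 'E')
Step 5: GYXYEYEGYXYEYYYXYEYYGYXYEYEGYXYEYYYXYEYXYEYXYEYEGYXYEYYYXYEYXYEGYXYEYEGYXYEYYYXYEYYGYXYEYEGYXYEYYYXYEYXYEYXYEYEGYXYEYYYXYEYEGYXYEYYYXYEYEGYXYEYYYXYEYYGYXYEYEGYXYEYYYXYEYXYEYXYEYEGYXYEYYYXYEYYGYXYEYEGYXYEYYYXYEYXYEG  (47 'E')
Step 6: GYXYEYEGYXYEYYYXYEYYGYXYEYEGYXYEYYYXYEYXYEYXYEYEGYXYEYYYXYEYXYEGYXYEYEGYXYEYYYXYEYYGYXYEYEGYXYEYYYXYEYXYEYXYEYEGYXYEYYYXYEYEGYXYEYYYXYEYEGYXYEYYYXYEYYGYXYEYEGYXYEYYYXYEYXYEYXYEYEGYXYEYYYXYEYEGYXYEYYGYXYEYEGYXYEYYYXYEYYGYXYEYEGYXYEYYYXYEYXYEYXYEYEGYXYEYYYXYEYXYEGYXYEYEGYXYEYYYXYEYYGYXYEYEGYXYEYYYXYEYXYEYXYEYEGYXYEYYYXYEYEGYXYEYYYXYEYEGYXYEYYYXYEYYGYXYEYEGYXYEYYYXYEYXYEYXYEYEGYXYEYYYXYEYYGYXYEYEGYXYEYYYXYEYXYEYXYEYEGYXYEYYYXYEYYGYXYEYEGYXYEYYYXYEYXYEYXYEYEGYXYEYYYXYEYXYEGYXYEYEGYXYEYYYXYEYYGYXYEYEGYXYEYYYXYEYXYEYXYEYEGYXYEYYYXYEYEGYXYEYYYXYEYEGYXYEYYYXYEYYGYXYEYEGYXYEYYYXYEYXYEYXYEYEGYXYEYYYXYEYXYEGYXYEYEGYXYEYYYXYEYYGYXYEYEGYXYEYYYXYEYXYEYXYEYEGYXYEYYYXYEYEGYXYEYYG  (149 'E')


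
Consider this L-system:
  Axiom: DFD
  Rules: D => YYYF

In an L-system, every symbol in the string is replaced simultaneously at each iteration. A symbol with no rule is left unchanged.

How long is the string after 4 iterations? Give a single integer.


Step 0: length = 3
Step 1: length = 9
Step 2: length = 9
Step 3: length = 9
Step 4: length = 9

Answer: 9


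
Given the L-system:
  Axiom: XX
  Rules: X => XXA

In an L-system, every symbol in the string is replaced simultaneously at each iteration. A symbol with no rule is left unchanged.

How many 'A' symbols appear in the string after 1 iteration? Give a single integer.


Answer: 2

Derivation:
Step 0: XX  (0 'A')
Step 1: XXAXXA  (2 'A')


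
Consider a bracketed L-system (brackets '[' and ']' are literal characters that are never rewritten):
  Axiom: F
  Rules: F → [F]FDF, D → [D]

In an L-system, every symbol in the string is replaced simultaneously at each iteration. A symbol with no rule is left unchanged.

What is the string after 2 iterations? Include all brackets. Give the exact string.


Step 0: F
Step 1: [F]FDF
Step 2: [[F]FDF][F]FDF[D][F]FDF

Answer: [[F]FDF][F]FDF[D][F]FDF


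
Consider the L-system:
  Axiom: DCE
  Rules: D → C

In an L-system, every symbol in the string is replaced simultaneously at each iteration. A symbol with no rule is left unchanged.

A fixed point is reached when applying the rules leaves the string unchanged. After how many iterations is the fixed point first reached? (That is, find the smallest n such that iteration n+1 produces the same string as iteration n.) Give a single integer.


Answer: 1

Derivation:
Step 0: DCE
Step 1: CCE
Step 2: CCE  (unchanged — fixed point at step 1)


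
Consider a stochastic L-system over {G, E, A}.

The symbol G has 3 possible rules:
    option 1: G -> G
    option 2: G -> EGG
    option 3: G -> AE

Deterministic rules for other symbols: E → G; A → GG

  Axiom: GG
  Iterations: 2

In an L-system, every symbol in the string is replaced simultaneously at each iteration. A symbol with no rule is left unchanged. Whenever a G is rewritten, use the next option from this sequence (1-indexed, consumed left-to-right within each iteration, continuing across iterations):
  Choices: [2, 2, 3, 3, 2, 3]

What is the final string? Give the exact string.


Answer: GAEAEGEGGAE

Derivation:
Step 0: GG
Step 1: EGGEGG  (used choices [2, 2])
Step 2: GAEAEGEGGAE  (used choices [3, 3, 2, 3])


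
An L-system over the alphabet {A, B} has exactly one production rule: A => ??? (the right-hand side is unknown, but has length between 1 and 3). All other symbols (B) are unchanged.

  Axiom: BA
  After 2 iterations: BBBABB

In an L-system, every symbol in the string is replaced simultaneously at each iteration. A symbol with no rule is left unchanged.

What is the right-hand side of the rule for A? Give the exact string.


Answer: BAB

Derivation:
Trying A => BAB:
  Step 0: BA
  Step 1: BBAB
  Step 2: BBBABB
Matches the given result.


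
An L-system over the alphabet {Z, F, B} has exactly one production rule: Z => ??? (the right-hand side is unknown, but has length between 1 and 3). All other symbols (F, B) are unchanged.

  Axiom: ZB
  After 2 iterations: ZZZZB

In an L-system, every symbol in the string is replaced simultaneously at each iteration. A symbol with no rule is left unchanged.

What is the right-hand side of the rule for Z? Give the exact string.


Answer: ZZ

Derivation:
Trying Z => ZZ:
  Step 0: ZB
  Step 1: ZZB
  Step 2: ZZZZB
Matches the given result.


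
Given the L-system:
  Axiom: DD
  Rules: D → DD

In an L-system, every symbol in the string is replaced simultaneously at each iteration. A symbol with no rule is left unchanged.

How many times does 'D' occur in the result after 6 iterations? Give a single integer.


Step 0: DD  (2 'D')
Step 1: DDDD  (4 'D')
Step 2: DDDDDDDD  (8 'D')
Step 3: DDDDDDDDDDDDDDDD  (16 'D')
Step 4: DDDDDDDDDDDDDDDDDDDDDDDDDDDDDDDD  (32 'D')
Step 5: DDDDDDDDDDDDDDDDDDDDDDDDDDDDDDDDDDDDDDDDDDDDDDDDDDDDDDDDDDDDDDDD  (64 'D')
Step 6: DDDDDDDDDDDDDDDDDDDDDDDDDDDDDDDDDDDDDDDDDDDDDDDDDDDDDDDDDDDDDDDDDDDDDDDDDDDDDDDDDDDDDDDDDDDDDDDDDDDDDDDDDDDDDDDDDDDDDDDDDDDDDDDD  (128 'D')

Answer: 128


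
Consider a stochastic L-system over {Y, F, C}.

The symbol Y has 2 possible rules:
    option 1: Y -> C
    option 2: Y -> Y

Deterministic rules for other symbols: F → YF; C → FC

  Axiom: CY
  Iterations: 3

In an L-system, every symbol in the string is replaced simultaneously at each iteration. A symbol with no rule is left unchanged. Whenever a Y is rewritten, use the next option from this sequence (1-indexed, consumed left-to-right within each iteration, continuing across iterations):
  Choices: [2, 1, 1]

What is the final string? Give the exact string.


Step 0: CY
Step 1: FCY  (used choices [2])
Step 2: YFFCC  (used choices [1])
Step 3: CYFYFFCFC  (used choices [1])

Answer: CYFYFFCFC


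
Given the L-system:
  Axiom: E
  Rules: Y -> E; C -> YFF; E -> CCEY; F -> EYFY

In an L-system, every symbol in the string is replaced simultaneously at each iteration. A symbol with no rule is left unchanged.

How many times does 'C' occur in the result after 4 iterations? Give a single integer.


Answer: 18

Derivation:
Step 0: E  (0 'C')
Step 1: CCEY  (2 'C')
Step 2: YFFYFFCCEYE  (2 'C')
Step 3: EEYFYEYFYEEYFYEYFYYFFYFFCCEYECCEY  (4 'C')
Step 4: CCEYCCEYEEYFYECCEYEEYFYECCEYCCEYEEYFYECCEYEEYFYEEEYFYEYFYEEYFYEYFYYFFYFFCCEYECCEYYFFYFFCCEYE  (18 'C')


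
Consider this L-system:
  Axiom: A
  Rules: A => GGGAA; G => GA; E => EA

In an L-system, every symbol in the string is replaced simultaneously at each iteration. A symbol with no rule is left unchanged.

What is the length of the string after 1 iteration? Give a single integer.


Step 0: length = 1
Step 1: length = 5

Answer: 5


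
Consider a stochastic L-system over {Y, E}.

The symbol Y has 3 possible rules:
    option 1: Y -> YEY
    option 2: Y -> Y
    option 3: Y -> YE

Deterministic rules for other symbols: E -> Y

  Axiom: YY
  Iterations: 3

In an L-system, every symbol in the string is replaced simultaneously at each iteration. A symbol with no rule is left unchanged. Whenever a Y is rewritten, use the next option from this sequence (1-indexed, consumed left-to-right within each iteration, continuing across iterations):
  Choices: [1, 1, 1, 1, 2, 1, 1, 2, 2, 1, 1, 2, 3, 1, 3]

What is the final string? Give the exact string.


Answer: YEYYYYYEYYYEYYYEYEYYYE

Derivation:
Step 0: YY
Step 1: YEYYEY  (used choices [1, 1])
Step 2: YEYYYEYYYYEY  (used choices [1, 1, 2, 1])
Step 3: YEYYYYYEYYYEYYYEYEYYYE  (used choices [1, 2, 2, 1, 1, 2, 3, 1, 3])


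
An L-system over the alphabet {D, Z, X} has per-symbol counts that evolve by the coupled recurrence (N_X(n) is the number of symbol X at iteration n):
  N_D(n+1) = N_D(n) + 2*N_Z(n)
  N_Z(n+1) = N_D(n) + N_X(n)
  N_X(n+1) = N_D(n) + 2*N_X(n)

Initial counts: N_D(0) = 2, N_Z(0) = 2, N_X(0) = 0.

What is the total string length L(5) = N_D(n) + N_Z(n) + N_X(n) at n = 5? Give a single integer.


Answer: 568

Derivation:
Step 0: N_D=2, N_Z=2, N_X=0, L=4
Step 1: N_D=6, N_Z=2, N_X=2, L=10
Step 2: N_D=10, N_Z=8, N_X=10, L=28
Step 3: N_D=26, N_Z=20, N_X=30, L=76
Step 4: N_D=66, N_Z=56, N_X=86, L=208
Step 5: N_D=178, N_Z=152, N_X=238, L=568


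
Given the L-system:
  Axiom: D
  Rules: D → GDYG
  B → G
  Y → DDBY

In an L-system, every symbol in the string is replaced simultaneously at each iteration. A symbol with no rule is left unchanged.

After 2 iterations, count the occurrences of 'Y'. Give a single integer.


Step 0: D  (0 'Y')
Step 1: GDYG  (1 'Y')
Step 2: GGDYGDDBYG  (2 'Y')

Answer: 2


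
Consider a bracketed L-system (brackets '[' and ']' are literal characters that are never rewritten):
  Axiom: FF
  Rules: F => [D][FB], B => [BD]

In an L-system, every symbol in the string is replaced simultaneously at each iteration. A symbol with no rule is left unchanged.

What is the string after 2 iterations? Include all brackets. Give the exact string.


Answer: [D][[D][FB][BD]][D][[D][FB][BD]]

Derivation:
Step 0: FF
Step 1: [D][FB][D][FB]
Step 2: [D][[D][FB][BD]][D][[D][FB][BD]]


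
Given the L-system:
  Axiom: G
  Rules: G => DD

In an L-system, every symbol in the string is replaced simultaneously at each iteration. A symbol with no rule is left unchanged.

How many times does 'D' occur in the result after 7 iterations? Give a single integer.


Answer: 2

Derivation:
Step 0: G  (0 'D')
Step 1: DD  (2 'D')
Step 2: DD  (2 'D')
Step 3: DD  (2 'D')
Step 4: DD  (2 'D')
Step 5: DD  (2 'D')
Step 6: DD  (2 'D')
Step 7: DD  (2 'D')


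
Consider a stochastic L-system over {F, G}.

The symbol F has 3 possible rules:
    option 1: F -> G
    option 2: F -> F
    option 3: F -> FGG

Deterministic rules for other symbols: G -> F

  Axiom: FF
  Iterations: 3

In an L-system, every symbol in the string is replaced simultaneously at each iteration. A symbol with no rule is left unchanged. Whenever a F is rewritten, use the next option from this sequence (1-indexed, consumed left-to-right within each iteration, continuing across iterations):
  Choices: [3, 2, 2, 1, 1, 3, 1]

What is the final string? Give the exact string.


Answer: GFGGGF

Derivation:
Step 0: FF
Step 1: FGGF  (used choices [3, 2])
Step 2: FFFG  (used choices [2, 1])
Step 3: GFGGGF  (used choices [1, 3, 1])


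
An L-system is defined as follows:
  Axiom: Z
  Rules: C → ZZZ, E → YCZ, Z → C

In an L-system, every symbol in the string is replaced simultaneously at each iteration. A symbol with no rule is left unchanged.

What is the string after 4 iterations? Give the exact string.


Answer: ZZZZZZZZZ

Derivation:
Step 0: Z
Step 1: C
Step 2: ZZZ
Step 3: CCC
Step 4: ZZZZZZZZZ


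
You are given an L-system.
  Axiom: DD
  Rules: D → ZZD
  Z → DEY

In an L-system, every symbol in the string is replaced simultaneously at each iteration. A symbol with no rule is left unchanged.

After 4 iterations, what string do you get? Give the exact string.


Step 0: DD
Step 1: ZZDZZD
Step 2: DEYDEYZZDDEYDEYZZD
Step 3: ZZDEYZZDEYDEYDEYZZDZZDEYZZDEYDEYDEYZZD
Step 4: DEYDEYZZDEYDEYDEYZZDEYZZDEYZZDEYDEYDEYZZDDEYDEYZZDEYDEYDEYZZDEYZZDEYZZDEYDEYDEYZZD

Answer: DEYDEYZZDEYDEYDEYZZDEYZZDEYZZDEYDEYDEYZZDDEYDEYZZDEYDEYDEYZZDEYZZDEYZZDEYDEYDEYZZD


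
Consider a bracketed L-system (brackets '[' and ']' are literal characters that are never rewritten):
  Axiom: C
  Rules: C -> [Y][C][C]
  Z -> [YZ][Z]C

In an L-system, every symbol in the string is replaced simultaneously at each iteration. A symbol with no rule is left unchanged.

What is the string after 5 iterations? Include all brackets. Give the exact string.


Step 0: C
Step 1: [Y][C][C]
Step 2: [Y][[Y][C][C]][[Y][C][C]]
Step 3: [Y][[Y][[Y][C][C]][[Y][C][C]]][[Y][[Y][C][C]][[Y][C][C]]]
Step 4: [Y][[Y][[Y][[Y][C][C]][[Y][C][C]]][[Y][[Y][C][C]][[Y][C][C]]]][[Y][[Y][[Y][C][C]][[Y][C][C]]][[Y][[Y][C][C]][[Y][C][C]]]]
Step 5: [Y][[Y][[Y][[Y][[Y][C][C]][[Y][C][C]]][[Y][[Y][C][C]][[Y][C][C]]]][[Y][[Y][[Y][C][C]][[Y][C][C]]][[Y][[Y][C][C]][[Y][C][C]]]]][[Y][[Y][[Y][[Y][C][C]][[Y][C][C]]][[Y][[Y][C][C]][[Y][C][C]]]][[Y][[Y][[Y][C][C]][[Y][C][C]]][[Y][[Y][C][C]][[Y][C][C]]]]]

Answer: [Y][[Y][[Y][[Y][[Y][C][C]][[Y][C][C]]][[Y][[Y][C][C]][[Y][C][C]]]][[Y][[Y][[Y][C][C]][[Y][C][C]]][[Y][[Y][C][C]][[Y][C][C]]]]][[Y][[Y][[Y][[Y][C][C]][[Y][C][C]]][[Y][[Y][C][C]][[Y][C][C]]]][[Y][[Y][[Y][C][C]][[Y][C][C]]][[Y][[Y][C][C]][[Y][C][C]]]]]


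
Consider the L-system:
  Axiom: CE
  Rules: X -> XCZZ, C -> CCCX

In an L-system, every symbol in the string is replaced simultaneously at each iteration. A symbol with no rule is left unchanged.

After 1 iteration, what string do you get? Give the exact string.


Step 0: CE
Step 1: CCCXE

Answer: CCCXE


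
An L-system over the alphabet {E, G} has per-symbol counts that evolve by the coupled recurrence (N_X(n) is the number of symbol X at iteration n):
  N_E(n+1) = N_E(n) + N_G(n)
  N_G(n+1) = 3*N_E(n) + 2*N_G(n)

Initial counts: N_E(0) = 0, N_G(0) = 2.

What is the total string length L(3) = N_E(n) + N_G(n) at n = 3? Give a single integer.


Answer: 66

Derivation:
Step 0: N_E=0, N_G=2, L=2
Step 1: N_E=2, N_G=4, L=6
Step 2: N_E=6, N_G=14, L=20
Step 3: N_E=20, N_G=46, L=66


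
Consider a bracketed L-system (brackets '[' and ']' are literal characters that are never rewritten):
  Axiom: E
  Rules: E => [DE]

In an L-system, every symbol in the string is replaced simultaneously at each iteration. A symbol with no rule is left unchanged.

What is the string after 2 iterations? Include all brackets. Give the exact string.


Answer: [D[DE]]

Derivation:
Step 0: E
Step 1: [DE]
Step 2: [D[DE]]


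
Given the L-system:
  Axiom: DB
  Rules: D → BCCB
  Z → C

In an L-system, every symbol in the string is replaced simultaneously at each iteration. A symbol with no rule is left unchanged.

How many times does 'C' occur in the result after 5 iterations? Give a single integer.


Answer: 2

Derivation:
Step 0: DB  (0 'C')
Step 1: BCCBB  (2 'C')
Step 2: BCCBB  (2 'C')
Step 3: BCCBB  (2 'C')
Step 4: BCCBB  (2 'C')
Step 5: BCCBB  (2 'C')


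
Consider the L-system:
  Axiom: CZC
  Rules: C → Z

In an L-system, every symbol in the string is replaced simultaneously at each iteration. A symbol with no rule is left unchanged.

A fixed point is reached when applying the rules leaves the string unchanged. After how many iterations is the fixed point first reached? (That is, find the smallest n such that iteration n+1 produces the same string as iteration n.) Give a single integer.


Step 0: CZC
Step 1: ZZZ
Step 2: ZZZ  (unchanged — fixed point at step 1)

Answer: 1


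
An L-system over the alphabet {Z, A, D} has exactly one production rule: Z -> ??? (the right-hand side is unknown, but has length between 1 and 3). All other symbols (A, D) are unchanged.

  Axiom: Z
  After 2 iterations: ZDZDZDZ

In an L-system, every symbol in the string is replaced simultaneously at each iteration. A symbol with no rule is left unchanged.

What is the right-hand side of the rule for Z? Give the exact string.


Answer: ZDZ

Derivation:
Trying Z -> ZDZ:
  Step 0: Z
  Step 1: ZDZ
  Step 2: ZDZDZDZ
Matches the given result.


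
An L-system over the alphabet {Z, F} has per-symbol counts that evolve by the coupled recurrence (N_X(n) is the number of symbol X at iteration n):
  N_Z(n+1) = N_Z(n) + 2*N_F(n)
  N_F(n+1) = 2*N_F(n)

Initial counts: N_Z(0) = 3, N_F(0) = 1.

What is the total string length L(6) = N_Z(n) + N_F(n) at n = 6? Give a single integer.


Answer: 193

Derivation:
Step 0: N_Z=3, N_F=1, L=4
Step 1: N_Z=5, N_F=2, L=7
Step 2: N_Z=9, N_F=4, L=13
Step 3: N_Z=17, N_F=8, L=25
Step 4: N_Z=33, N_F=16, L=49
Step 5: N_Z=65, N_F=32, L=97
Step 6: N_Z=129, N_F=64, L=193


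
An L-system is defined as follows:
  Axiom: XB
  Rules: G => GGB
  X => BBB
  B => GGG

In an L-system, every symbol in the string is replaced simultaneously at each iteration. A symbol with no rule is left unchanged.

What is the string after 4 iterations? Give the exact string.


Answer: GGBGGBGGGGGBGGBGGGGGBGGBGGGGGBGGBGGGGGBGGBGGGGGBGGBGGGGGBGGBGGGGGBGGBGGGGGBGGBGGGGGBGGBGGGGGBGGBGGGGGBGGBGGBGGBGGBGGGGGBGGBGGGGGBGGBGGBGGBGGBGGGGGBGGBGGGGGBGGBGGB

Derivation:
Step 0: XB
Step 1: BBBGGG
Step 2: GGGGGGGGGGGBGGBGGB
Step 3: GGBGGBGGBGGBGGBGGBGGBGGBGGBGGBGGBGGGGGBGGBGGGGGBGGBGGG
Step 4: GGBGGBGGGGGBGGBGGGGGBGGBGGGGGBGGBGGGGGBGGBGGGGGBGGBGGGGGBGGBGGGGGBGGBGGGGGBGGBGGGGGBGGBGGGGGBGGBGGGGGBGGBGGBGGBGGBGGGGGBGGBGGGGGBGGBGGBGGBGGBGGGGGBGGBGGGGGBGGBGGB


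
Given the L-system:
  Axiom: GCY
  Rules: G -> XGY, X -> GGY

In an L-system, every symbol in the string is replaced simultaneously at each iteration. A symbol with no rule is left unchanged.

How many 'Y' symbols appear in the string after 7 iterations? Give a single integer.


Answer: 128

Derivation:
Step 0: GCY  (1 'Y')
Step 1: XGYCY  (2 'Y')
Step 2: GGYXGYYCY  (4 'Y')
Step 3: XGYXGYYGGYXGYYYCY  (8 'Y')
Step 4: GGYXGYYGGYXGYYYXGYXGYYGGYXGYYYYCY  (16 'Y')
Step 5: XGYXGYYGGYXGYYYXGYXGYYGGYXGYYYYGGYXGYYGGYXGYYYXGYXGYYGGYXGYYYYYCY  (32 'Y')
Step 6: GGYXGYYGGYXGYYYXGYXGYYGGYXGYYYYGGYXGYYGGYXGYYYXGYXGYYGGYXGYYYYYXGYXGYYGGYXGYYYXGYXGYYGGYXGYYYYGGYXGYYGGYXGYYYXGYXGYYGGYXGYYYYYYCY  (64 'Y')
Step 7: XGYXGYYGGYXGYYYXGYXGYYGGYXGYYYYGGYXGYYGGYXGYYYXGYXGYYGGYXGYYYYYXGYXGYYGGYXGYYYXGYXGYYGGYXGYYYYGGYXGYYGGYXGYYYXGYXGYYGGYXGYYYYYYGGYXGYYGGYXGYYYXGYXGYYGGYXGYYYYGGYXGYYGGYXGYYYXGYXGYYGGYXGYYYYYXGYXGYYGGYXGYYYXGYXGYYGGYXGYYYYGGYXGYYGGYXGYYYXGYXGYYGGYXGYYYYYYYCY  (128 'Y')


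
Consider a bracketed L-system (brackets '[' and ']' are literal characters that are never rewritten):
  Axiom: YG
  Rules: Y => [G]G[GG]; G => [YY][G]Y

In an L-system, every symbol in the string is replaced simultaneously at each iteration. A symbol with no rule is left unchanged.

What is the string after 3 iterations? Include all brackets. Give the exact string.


Step 0: YG
Step 1: [G]G[GG][YY][G]Y
Step 2: [[YY][G]Y][YY][G]Y[[YY][G]Y[YY][G]Y][[G]G[GG][G]G[GG]][[YY][G]Y][G]G[GG]
Step 3: [[[G]G[GG][G]G[GG]][[YY][G]Y][G]G[GG]][[G]G[GG][G]G[GG]][[YY][G]Y][G]G[GG][[[G]G[GG][G]G[GG]][[YY][G]Y][G]G[GG][[G]G[GG][G]G[GG]][[YY][G]Y][G]G[GG]][[[YY][G]Y][YY][G]Y[[YY][G]Y[YY][G]Y][[YY][G]Y][YY][G]Y[[YY][G]Y[YY][G]Y]][[[G]G[GG][G]G[GG]][[YY][G]Y][G]G[GG]][[YY][G]Y][YY][G]Y[[YY][G]Y[YY][G]Y]

Answer: [[[G]G[GG][G]G[GG]][[YY][G]Y][G]G[GG]][[G]G[GG][G]G[GG]][[YY][G]Y][G]G[GG][[[G]G[GG][G]G[GG]][[YY][G]Y][G]G[GG][[G]G[GG][G]G[GG]][[YY][G]Y][G]G[GG]][[[YY][G]Y][YY][G]Y[[YY][G]Y[YY][G]Y][[YY][G]Y][YY][G]Y[[YY][G]Y[YY][G]Y]][[[G]G[GG][G]G[GG]][[YY][G]Y][G]G[GG]][[YY][G]Y][YY][G]Y[[YY][G]Y[YY][G]Y]


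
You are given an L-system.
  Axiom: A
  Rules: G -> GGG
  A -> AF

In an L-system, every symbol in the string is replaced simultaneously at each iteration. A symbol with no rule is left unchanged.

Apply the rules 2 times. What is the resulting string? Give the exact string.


Answer: AFF

Derivation:
Step 0: A
Step 1: AF
Step 2: AFF


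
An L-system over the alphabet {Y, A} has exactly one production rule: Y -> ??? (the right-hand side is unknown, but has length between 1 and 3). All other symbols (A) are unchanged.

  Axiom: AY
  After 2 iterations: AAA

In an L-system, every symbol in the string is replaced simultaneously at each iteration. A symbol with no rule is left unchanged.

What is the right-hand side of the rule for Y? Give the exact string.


Answer: AA

Derivation:
Trying Y -> AA:
  Step 0: AY
  Step 1: AAA
  Step 2: AAA
Matches the given result.


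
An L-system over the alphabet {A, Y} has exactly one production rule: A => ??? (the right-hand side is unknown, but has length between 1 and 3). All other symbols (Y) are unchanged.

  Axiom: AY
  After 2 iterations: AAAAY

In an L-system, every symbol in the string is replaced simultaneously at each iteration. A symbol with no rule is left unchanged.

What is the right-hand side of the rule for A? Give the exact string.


Trying A => AA:
  Step 0: AY
  Step 1: AAY
  Step 2: AAAAY
Matches the given result.

Answer: AA


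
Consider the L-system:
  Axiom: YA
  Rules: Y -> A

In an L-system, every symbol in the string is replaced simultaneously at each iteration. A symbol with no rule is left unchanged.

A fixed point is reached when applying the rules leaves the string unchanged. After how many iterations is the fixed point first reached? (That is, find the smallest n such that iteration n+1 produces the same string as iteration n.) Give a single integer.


Step 0: YA
Step 1: AA
Step 2: AA  (unchanged — fixed point at step 1)

Answer: 1


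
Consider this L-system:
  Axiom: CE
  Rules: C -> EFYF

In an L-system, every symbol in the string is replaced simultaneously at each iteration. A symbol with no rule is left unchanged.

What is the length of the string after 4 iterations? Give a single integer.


Answer: 5

Derivation:
Step 0: length = 2
Step 1: length = 5
Step 2: length = 5
Step 3: length = 5
Step 4: length = 5


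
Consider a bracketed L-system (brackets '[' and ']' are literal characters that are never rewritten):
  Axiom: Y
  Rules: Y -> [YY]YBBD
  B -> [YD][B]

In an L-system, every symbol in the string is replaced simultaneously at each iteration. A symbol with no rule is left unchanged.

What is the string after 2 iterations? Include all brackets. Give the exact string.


Step 0: Y
Step 1: [YY]YBBD
Step 2: [[YY]YBBD[YY]YBBD][YY]YBBD[YD][B][YD][B]D

Answer: [[YY]YBBD[YY]YBBD][YY]YBBD[YD][B][YD][B]D


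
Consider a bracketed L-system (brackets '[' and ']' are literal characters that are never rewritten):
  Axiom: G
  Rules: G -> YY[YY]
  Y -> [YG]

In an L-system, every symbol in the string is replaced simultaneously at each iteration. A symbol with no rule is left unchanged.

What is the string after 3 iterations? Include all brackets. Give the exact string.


Answer: [[YG]YY[YY]][[YG]YY[YY]][[[YG]YY[YY]][[YG]YY[YY]]]

Derivation:
Step 0: G
Step 1: YY[YY]
Step 2: [YG][YG][[YG][YG]]
Step 3: [[YG]YY[YY]][[YG]YY[YY]][[[YG]YY[YY]][[YG]YY[YY]]]


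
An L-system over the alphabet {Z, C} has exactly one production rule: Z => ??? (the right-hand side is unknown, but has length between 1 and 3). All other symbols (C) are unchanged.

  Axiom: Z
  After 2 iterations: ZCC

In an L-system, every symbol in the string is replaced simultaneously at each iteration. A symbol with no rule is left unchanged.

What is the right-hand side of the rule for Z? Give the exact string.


Answer: ZC

Derivation:
Trying Z => ZC:
  Step 0: Z
  Step 1: ZC
  Step 2: ZCC
Matches the given result.


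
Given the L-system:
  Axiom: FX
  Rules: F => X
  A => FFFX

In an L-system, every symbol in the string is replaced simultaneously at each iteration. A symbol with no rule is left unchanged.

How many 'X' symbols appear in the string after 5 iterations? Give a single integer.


Step 0: FX  (1 'X')
Step 1: XX  (2 'X')
Step 2: XX  (2 'X')
Step 3: XX  (2 'X')
Step 4: XX  (2 'X')
Step 5: XX  (2 'X')

Answer: 2


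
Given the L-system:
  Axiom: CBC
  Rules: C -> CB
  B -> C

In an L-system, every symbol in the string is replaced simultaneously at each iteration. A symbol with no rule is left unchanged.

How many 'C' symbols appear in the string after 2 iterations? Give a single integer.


Answer: 5

Derivation:
Step 0: CBC  (2 'C')
Step 1: CBCCB  (3 'C')
Step 2: CBCCBCBC  (5 'C')
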